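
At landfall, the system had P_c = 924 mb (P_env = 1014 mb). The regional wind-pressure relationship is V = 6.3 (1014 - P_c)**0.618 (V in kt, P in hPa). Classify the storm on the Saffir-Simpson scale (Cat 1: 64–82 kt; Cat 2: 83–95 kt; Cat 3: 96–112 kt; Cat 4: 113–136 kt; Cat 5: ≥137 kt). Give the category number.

ΔP = 1014 − 924 = 90 mb.
V ≈ 6.3 × 90^0.618 = 6.3 × 16.13 ≈ 102 kt.
102 kt falls in the Category 3 band.

3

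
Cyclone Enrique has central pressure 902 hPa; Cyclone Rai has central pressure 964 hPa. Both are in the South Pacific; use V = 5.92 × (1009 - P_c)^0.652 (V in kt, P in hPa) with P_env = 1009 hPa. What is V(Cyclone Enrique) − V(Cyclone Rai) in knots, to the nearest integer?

Cyclone Enrique: ΔP = 107; V ≈ 5.92 × 107^0.652 ≈ 124.59 kt.
Cyclone Rai: ΔP = 45; V ≈ 5.92 × 45^0.652 ≈ 70.83 kt.
Difference ≈ 124.59 − 70.83 = 53.76 → 54 kt.

54 kt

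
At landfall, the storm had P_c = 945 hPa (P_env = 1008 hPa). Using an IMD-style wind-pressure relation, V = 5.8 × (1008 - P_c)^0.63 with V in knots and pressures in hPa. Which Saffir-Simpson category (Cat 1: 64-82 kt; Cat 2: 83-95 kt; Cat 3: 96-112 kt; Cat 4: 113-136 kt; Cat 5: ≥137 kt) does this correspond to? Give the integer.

1

ΔP = 1008 − 945 = 63 hPa.
V ≈ 5.8 × 63^0.63 = 5.8 × 13.60 ≈ 79 kt.
79 kt falls in the Category 1 band.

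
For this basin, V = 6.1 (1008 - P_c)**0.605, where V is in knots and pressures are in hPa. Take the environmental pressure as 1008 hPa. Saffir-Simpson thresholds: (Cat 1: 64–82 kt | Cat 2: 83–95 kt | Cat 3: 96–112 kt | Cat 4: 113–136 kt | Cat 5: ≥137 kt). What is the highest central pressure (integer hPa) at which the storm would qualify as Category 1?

Category 1 begins at V = 64 kt.
Required ΔP = (64/6.1)^(1/0.605) = 10.492^1.653 ≈ 48.68 hPa.
P_c ≤ 1008 − 48.68 = 959.32, so the highest integer P_c is 959 hPa.

959 hPa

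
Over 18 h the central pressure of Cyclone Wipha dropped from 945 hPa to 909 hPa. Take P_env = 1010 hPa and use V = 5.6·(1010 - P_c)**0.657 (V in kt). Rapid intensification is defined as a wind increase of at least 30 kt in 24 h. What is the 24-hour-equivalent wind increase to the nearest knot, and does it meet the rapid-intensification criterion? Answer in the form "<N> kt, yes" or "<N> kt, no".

39 kt, yes

V₁: ΔP = 65, V ≈ 5.6 × 65^0.657 ≈ 86.95 kt.
V₂: ΔP = 101, V ≈ 5.6 × 101^0.657 ≈ 116.15 kt.
ΔV over 18 h = 29.20 kt → 24 h equivalent = 29.20 × 24/18 ≈ 38.93 kt.
39 kt ≥ 30 kt ⇒ rapid intensification.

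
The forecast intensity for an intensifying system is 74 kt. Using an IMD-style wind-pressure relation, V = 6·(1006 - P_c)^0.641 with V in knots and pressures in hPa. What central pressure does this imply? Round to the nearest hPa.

ΔP = (V / 6)^(1/0.641) = (74/6)^1.560.
74/6 = 12.333; 12.333^1.560 ≈ 50.37 hPa.
P_c = 1006 − 50.37 = 955.63 ≈ 956 hPa.

956 hPa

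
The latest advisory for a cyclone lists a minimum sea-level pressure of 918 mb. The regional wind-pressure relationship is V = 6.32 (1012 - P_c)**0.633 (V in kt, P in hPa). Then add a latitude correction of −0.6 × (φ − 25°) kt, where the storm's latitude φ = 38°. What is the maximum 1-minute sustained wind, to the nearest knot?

ΔP = 1012 − 918 = 94 mb.
94^0.633 ≈ 17.741.
V ≈ 6.32 × 17.741 ≈ 112.1 kt.
Latitude correction: −0.6 × (38 − 25) = -7.8 kt.
Corrected V ≈ 104.3 kt → 104 kt.

104 kt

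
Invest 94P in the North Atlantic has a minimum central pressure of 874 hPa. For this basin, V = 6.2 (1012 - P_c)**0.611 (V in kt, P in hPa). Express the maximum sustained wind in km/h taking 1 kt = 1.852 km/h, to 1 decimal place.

ΔP = 1012 − 874 = 138 hPa.
V ≈ 6.2 × 138^0.611 = 6.2 × 20.299 ≈ 125.851 kt.
125.851 × 1.852 ≈ 233.08 km/h → 233.1 km/h.

233.1 km/h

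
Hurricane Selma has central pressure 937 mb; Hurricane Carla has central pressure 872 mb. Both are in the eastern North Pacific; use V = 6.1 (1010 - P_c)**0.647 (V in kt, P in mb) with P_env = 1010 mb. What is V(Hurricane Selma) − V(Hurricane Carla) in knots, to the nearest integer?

-50 kt

Hurricane Selma: ΔP = 73; V ≈ 6.1 × 73^0.647 ≈ 97.93 kt.
Hurricane Carla: ΔP = 138; V ≈ 6.1 × 138^0.647 ≈ 147.85 kt.
Difference ≈ 97.93 − 147.85 = -49.92 → -50 kt.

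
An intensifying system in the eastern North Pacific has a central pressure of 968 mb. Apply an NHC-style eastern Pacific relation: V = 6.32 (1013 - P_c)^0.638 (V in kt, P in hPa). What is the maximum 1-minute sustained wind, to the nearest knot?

ΔP = 1013 − 968 = 45 mb.
45^0.638 ≈ 11.344.
V ≈ 6.32 × 11.344 ≈ 71.7 kt.

72 kt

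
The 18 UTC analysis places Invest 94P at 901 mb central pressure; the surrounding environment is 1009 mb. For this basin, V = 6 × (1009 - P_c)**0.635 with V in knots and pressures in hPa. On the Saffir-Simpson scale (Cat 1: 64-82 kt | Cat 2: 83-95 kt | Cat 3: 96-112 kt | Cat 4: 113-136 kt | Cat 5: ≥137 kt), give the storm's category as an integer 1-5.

4

ΔP = 1009 − 901 = 108 mb.
V ≈ 6 × 108^0.635 = 6 × 19.55 ≈ 117 kt.
117 kt falls in the Category 4 band.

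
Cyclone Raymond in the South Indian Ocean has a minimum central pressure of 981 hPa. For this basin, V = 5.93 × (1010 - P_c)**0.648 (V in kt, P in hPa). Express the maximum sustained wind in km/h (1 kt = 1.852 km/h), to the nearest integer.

97 km/h

ΔP = 1010 − 981 = 29 hPa.
V ≈ 5.93 × 29^0.648 = 5.93 × 8.864 ≈ 52.564 kt.
52.564 × 1.852 ≈ 97.35 km/h → 97 km/h.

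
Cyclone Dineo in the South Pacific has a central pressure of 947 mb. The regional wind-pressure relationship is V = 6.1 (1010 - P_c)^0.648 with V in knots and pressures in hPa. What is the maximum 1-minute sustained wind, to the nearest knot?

ΔP = 1010 − 947 = 63 mb.
63^0.648 ≈ 14.655.
V ≈ 6.1 × 14.655 ≈ 89.4 kt.

89 kt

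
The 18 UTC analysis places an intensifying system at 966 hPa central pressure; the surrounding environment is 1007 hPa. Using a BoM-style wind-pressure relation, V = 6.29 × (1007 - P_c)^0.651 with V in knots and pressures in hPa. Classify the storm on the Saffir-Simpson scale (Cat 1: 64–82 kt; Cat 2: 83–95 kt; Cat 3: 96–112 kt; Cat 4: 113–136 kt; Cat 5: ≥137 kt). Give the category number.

1

ΔP = 1007 − 966 = 41 hPa.
V ≈ 6.29 × 41^0.651 = 6.29 × 11.22 ≈ 71 kt.
71 kt falls in the Category 1 band.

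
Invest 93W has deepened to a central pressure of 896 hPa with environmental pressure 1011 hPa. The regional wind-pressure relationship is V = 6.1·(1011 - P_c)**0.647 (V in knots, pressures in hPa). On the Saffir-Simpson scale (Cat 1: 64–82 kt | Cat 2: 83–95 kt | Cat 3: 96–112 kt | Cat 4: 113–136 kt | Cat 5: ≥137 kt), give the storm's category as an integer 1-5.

ΔP = 1011 − 896 = 115 hPa.
V ≈ 6.1 × 115^0.647 = 6.1 × 21.54 ≈ 131 kt.
131 kt falls in the Category 4 band.

4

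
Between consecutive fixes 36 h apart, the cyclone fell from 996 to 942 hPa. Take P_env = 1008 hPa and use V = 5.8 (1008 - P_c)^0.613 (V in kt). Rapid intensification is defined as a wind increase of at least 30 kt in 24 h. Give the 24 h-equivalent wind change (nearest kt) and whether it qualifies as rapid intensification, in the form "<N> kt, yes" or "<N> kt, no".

V₁: ΔP = 12, V ≈ 5.8 × 12^0.613 ≈ 26.61 kt.
V₂: ΔP = 66, V ≈ 5.8 × 66^0.613 ≈ 75.65 kt.
ΔV over 36 h = 49.04 kt → 24 h equivalent = 49.04 × 24/36 ≈ 32.69 kt.
33 kt ≥ 30 kt ⇒ rapid intensification.

33 kt, yes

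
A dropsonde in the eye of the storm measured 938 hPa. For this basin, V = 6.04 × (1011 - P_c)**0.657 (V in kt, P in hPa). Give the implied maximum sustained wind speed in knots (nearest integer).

101 kt

ΔP = 1011 − 938 = 73 hPa.
73^0.657 ≈ 16.757.
V ≈ 6.04 × 16.757 ≈ 101.2 kt.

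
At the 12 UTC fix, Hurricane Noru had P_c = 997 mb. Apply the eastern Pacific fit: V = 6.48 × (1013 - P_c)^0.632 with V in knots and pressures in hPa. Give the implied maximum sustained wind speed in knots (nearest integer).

ΔP = 1013 − 997 = 16 mb.
16^0.632 ≈ 5.768.
V ≈ 6.48 × 5.768 ≈ 37.4 kt.

37 kt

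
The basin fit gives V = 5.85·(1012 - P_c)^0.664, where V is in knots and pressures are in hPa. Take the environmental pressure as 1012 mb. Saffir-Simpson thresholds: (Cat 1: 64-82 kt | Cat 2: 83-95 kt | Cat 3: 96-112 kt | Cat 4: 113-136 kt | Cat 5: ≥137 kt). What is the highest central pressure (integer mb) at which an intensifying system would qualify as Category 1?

975 mb

Category 1 begins at V = 64 kt.
Required ΔP = (64/5.85)^(1/0.664) = 10.940^1.506 ≈ 36.71 mb.
P_c ≤ 1012 − 36.71 = 975.29, so the highest integer P_c is 975 mb.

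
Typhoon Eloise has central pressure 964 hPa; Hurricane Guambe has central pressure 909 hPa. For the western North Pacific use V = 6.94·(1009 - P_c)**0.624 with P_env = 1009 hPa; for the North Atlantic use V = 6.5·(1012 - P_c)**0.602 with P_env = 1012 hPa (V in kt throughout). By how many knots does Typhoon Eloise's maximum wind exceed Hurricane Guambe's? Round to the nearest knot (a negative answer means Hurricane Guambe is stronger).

Typhoon Eloise: ΔP = 45; V ≈ 6.94 × 45^0.624 ≈ 74.64 kt.
Hurricane Guambe: ΔP = 103; V ≈ 6.5 × 103^0.602 ≈ 105.84 kt.
Difference ≈ 74.64 − 105.84 = -31.20 → -31 kt.

-31 kt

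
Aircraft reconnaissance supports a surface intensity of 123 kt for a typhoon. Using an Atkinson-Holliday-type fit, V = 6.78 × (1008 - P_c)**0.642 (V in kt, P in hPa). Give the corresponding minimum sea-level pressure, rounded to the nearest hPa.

ΔP = (V / 6.78)^(1/0.642) = (123/6.78)^1.558.
123/6.78 = 18.142; 18.142^1.558 ≈ 91.32 hPa.
P_c = 1008 − 91.32 = 916.68 ≈ 917 hPa.

917 hPa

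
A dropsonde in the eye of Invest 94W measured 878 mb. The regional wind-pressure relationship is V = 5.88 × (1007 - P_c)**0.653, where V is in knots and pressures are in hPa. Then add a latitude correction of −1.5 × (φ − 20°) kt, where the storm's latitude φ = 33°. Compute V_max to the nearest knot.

121 kt

ΔP = 1007 − 878 = 129 mb.
129^0.653 ≈ 23.890.
V ≈ 5.88 × 23.890 ≈ 140.5 kt.
Latitude correction: −1.5 × (33 − 20) = -19.5 kt.
Corrected V ≈ 121 kt → 121 kt.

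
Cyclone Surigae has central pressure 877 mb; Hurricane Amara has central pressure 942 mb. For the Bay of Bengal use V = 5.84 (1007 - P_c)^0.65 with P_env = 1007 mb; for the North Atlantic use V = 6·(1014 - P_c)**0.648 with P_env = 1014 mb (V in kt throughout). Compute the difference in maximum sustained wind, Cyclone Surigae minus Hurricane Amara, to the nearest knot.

42 kt

Cyclone Surigae: ΔP = 130; V ≈ 5.84 × 130^0.65 ≈ 138.19 kt.
Hurricane Amara: ΔP = 72; V ≈ 6 × 72^0.648 ≈ 95.87 kt.
Difference ≈ 138.19 − 95.87 = 42.32 → 42 kt.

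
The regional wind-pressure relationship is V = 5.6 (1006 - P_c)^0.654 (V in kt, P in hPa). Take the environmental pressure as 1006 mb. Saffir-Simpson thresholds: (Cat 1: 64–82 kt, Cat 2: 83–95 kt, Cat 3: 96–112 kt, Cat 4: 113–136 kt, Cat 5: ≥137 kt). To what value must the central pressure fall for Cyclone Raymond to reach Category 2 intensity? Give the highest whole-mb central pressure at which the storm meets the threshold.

Category 2 begins at V = 83 kt.
Required ΔP = (83/5.6)^(1/0.654) = 14.821^1.529 ≈ 61.71 mb.
P_c ≤ 1006 − 61.71 = 944.29, so the highest integer P_c is 944 mb.

944 mb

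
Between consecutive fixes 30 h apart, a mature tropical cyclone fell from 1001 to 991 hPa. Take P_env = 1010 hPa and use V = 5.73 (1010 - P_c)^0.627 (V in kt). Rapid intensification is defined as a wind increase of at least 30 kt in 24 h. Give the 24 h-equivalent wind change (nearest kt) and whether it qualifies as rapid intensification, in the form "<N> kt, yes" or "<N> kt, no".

11 kt, no

V₁: ΔP = 9, V ≈ 5.73 × 9^0.627 ≈ 22.72 kt.
V₂: ΔP = 19, V ≈ 5.73 × 19^0.627 ≈ 36.30 kt.
ΔV over 30 h = 13.58 kt → 24 h equivalent = 13.58 × 24/30 ≈ 10.86 kt.
11 kt < 30 kt ⇒ not rapid intensification.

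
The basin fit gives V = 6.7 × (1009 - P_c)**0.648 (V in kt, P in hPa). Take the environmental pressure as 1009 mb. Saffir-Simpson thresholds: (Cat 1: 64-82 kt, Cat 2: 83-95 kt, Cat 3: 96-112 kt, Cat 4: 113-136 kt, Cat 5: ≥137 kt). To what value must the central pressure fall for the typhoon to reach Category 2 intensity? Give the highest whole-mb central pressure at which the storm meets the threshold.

960 mb

Category 2 begins at V = 83 kt.
Required ΔP = (83/6.7)^(1/0.648) = 12.388^1.543 ≈ 48.61 mb.
P_c ≤ 1009 − 48.61 = 960.39, so the highest integer P_c is 960 mb.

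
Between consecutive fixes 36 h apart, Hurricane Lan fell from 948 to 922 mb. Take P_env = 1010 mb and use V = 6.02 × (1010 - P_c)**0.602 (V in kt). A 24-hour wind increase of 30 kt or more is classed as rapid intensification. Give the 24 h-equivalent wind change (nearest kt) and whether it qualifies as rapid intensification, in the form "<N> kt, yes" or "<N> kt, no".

V₁: ΔP = 62, V ≈ 6.02 × 62^0.602 ≈ 72.21 kt.
V₂: ΔP = 88, V ≈ 6.02 × 88^0.602 ≈ 89.16 kt.
ΔV over 36 h = 16.95 kt → 24 h equivalent = 16.95 × 24/36 ≈ 11.30 kt.
11 kt < 30 kt ⇒ not rapid intensification.

11 kt, no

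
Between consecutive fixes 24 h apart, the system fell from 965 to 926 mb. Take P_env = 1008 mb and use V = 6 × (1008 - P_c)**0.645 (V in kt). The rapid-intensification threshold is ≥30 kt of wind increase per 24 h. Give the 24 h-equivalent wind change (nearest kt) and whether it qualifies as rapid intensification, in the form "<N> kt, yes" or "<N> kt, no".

V₁: ΔP = 43, V ≈ 6 × 43^0.645 ≈ 67.88 kt.
V₂: ΔP = 82, V ≈ 6 × 82^0.645 ≈ 102.93 kt.
ΔV over 24 h = 35.05 kt → 24 h equivalent = 35.05 × 24/24 ≈ 35.05 kt.
35 kt ≥ 30 kt ⇒ rapid intensification.

35 kt, yes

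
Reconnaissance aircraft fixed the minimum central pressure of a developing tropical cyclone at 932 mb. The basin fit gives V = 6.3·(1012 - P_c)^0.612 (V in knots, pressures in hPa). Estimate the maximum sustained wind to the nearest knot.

ΔP = 1012 − 932 = 80 mb.
80^0.612 ≈ 14.611.
V ≈ 6.3 × 14.611 ≈ 92.1 kt.

92 kt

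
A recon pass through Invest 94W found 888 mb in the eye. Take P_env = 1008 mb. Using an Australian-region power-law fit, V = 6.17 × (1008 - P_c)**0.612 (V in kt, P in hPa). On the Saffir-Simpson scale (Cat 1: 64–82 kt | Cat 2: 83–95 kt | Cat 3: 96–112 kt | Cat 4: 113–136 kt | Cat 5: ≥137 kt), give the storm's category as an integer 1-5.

4

ΔP = 1008 − 888 = 120 mb.
V ≈ 6.17 × 120^0.612 = 6.17 × 18.73 ≈ 116 kt.
116 kt falls in the Category 4 band.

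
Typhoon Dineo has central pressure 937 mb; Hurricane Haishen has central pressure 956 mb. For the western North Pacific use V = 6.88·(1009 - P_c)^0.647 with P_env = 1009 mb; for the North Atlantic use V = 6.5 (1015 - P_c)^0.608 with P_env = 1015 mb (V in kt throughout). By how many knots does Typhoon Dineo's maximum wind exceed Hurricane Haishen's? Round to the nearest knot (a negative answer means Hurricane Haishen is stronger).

Typhoon Dineo: ΔP = 72; V ≈ 6.88 × 72^0.647 ≈ 109.47 kt.
Hurricane Haishen: ΔP = 59; V ≈ 6.5 × 59^0.608 ≈ 77.55 kt.
Difference ≈ 109.47 − 77.55 = 31.92 → 32 kt.

32 kt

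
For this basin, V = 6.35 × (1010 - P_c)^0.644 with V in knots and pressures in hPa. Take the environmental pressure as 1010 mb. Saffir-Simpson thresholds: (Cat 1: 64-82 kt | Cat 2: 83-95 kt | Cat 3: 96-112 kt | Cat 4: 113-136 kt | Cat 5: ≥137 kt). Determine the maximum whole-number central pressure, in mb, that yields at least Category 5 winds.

892 mb

Category 5 begins at V = 137 kt.
Required ΔP = (137/6.35)^(1/0.644) = 21.575^1.553 ≈ 117.85 mb.
P_c ≤ 1010 − 117.85 = 892.15, so the highest integer P_c is 892 mb.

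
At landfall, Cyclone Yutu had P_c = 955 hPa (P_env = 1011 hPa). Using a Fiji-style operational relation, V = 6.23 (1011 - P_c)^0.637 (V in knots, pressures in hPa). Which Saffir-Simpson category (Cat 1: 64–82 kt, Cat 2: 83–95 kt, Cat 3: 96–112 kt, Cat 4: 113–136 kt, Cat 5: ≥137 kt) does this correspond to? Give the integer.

1

ΔP = 1011 − 955 = 56 hPa.
V ≈ 6.23 × 56^0.637 = 6.23 × 12.99 ≈ 81 kt.
81 kt falls in the Category 1 band.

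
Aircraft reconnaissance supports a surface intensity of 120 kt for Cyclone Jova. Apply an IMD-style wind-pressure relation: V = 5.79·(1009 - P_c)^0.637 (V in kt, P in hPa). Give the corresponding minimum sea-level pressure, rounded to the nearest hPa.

892 hPa

ΔP = (V / 5.79)^(1/0.637) = (120/5.79)^1.570.
120/5.79 = 20.725; 20.725^1.570 ≈ 116.61 hPa.
P_c = 1009 − 116.61 = 892.39 ≈ 892 hPa.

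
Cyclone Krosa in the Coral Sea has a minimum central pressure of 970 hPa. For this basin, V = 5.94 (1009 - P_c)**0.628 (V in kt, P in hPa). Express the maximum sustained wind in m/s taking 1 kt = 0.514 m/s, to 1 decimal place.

30.5 m/s

ΔP = 1009 − 970 = 39 hPa.
V ≈ 5.94 × 39^0.628 = 5.94 × 9.981 ≈ 59.289 kt.
59.289 × 0.514 ≈ 30.47 m/s → 30.5 m/s.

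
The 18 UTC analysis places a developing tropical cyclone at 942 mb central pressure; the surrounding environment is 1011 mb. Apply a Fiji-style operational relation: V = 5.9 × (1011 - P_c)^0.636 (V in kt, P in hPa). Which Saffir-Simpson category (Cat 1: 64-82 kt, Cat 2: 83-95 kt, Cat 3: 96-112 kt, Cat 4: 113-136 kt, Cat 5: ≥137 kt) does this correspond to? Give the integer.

ΔP = 1011 − 942 = 69 mb.
V ≈ 5.9 × 69^0.636 = 5.9 × 14.77 ≈ 87 kt.
87 kt falls in the Category 2 band.

2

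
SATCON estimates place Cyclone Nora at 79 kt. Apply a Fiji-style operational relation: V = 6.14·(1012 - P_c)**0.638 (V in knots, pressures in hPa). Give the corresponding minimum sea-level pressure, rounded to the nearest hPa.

957 hPa

ΔP = (V / 6.14)^(1/0.638) = (79/6.14)^1.567.
79/6.14 = 12.866; 12.866^1.567 ≈ 54.82 hPa.
P_c = 1012 − 54.82 = 957.18 ≈ 957 hPa.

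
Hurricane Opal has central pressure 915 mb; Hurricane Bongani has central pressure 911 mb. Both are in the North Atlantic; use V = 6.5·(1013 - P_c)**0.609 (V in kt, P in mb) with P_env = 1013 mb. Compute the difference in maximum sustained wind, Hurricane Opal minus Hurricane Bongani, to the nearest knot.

-3 kt

Hurricane Opal: ΔP = 98; V ≈ 6.5 × 98^0.609 ≈ 106.06 kt.
Hurricane Bongani: ΔP = 102; V ≈ 6.5 × 102^0.609 ≈ 108.68 kt.
Difference ≈ 106.06 − 108.68 = -2.62 → -3 kt.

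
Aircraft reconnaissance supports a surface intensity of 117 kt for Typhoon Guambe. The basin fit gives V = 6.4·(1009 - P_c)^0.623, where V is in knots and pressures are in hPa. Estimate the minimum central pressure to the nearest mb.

ΔP = (V / 6.4)^(1/0.623) = (117/6.4)^1.605.
117/6.4 = 18.281; 18.281^1.605 ≈ 106.09 mb.
P_c = 1009 − 106.09 = 902.91 ≈ 903 mb.

903 mb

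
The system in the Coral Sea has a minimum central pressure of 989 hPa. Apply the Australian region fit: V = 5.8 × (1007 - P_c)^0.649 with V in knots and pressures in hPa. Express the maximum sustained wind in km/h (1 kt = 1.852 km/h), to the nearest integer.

70 km/h

ΔP = 1007 − 989 = 18 hPa.
V ≈ 5.8 × 18^0.649 = 5.8 × 6.526 ≈ 37.853 kt.
37.853 × 1.852 ≈ 70.10 km/h → 70 km/h.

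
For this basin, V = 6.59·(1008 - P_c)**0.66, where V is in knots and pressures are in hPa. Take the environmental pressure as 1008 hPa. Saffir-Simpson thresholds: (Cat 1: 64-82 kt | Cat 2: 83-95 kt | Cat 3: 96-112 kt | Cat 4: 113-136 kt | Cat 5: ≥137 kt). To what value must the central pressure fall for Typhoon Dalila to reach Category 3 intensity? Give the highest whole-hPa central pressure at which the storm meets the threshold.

950 hPa

Category 3 begins at V = 96 kt.
Required ΔP = (96/6.59)^(1/0.66) = 14.568^1.515 ≈ 57.90 hPa.
P_c ≤ 1008 − 57.90 = 950.10, so the highest integer P_c is 950 hPa.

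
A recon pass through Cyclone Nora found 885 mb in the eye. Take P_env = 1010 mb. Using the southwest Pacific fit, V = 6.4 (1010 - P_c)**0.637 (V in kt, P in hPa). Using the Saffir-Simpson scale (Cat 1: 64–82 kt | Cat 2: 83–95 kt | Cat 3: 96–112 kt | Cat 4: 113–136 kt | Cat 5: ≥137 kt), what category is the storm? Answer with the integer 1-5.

ΔP = 1010 − 885 = 125 mb.
V ≈ 6.4 × 125^0.637 = 6.4 × 21.66 ≈ 139 kt.
139 kt falls in the Category 5 band.

5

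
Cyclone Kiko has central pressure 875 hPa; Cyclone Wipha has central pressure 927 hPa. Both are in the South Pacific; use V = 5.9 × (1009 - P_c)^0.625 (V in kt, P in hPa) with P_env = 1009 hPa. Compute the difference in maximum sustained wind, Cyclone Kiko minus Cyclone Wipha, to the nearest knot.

33 kt

Cyclone Kiko: ΔP = 134; V ≈ 5.9 × 134^0.625 ≈ 125.98 kt.
Cyclone Wipha: ΔP = 82; V ≈ 5.9 × 82^0.625 ≈ 92.68 kt.
Difference ≈ 125.98 − 92.68 = 33.30 → 33 kt.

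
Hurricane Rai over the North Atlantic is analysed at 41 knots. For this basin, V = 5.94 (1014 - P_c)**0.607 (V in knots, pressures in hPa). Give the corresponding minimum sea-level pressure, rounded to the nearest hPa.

ΔP = (V / 5.94)^(1/0.607) = (41/5.94)^1.647.
41/5.94 = 6.902; 6.902^1.647 ≈ 24.11 hPa.
P_c = 1014 − 24.11 = 989.89 ≈ 990 hPa.

990 hPa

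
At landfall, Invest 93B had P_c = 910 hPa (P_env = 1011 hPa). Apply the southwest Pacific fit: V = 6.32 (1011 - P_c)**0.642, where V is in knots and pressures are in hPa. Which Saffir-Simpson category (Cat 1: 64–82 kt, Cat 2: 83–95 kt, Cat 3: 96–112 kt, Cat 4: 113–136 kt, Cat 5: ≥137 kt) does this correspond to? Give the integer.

ΔP = 1011 − 910 = 101 hPa.
V ≈ 6.32 × 101^0.642 = 6.32 × 19.35 ≈ 122 kt.
122 kt falls in the Category 4 band.

4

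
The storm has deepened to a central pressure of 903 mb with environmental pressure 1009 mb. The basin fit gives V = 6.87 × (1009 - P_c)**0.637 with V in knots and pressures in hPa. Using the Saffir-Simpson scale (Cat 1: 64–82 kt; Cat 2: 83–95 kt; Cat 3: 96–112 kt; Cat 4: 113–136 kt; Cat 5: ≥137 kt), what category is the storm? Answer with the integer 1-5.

ΔP = 1009 − 903 = 106 mb.
V ≈ 6.87 × 106^0.637 = 6.87 × 19.50 ≈ 134 kt.
134 kt falls in the Category 4 band.

4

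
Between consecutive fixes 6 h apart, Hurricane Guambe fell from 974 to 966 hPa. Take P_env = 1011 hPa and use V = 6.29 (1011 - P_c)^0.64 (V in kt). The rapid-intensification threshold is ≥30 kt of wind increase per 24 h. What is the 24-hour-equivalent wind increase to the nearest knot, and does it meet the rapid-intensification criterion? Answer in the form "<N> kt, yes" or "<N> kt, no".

V₁: ΔP = 37, V ≈ 6.29 × 37^0.64 ≈ 63.43 kt.
V₂: ΔP = 45, V ≈ 6.29 × 45^0.64 ≈ 71.90 kt.
ΔV over 6 h = 8.47 kt → 24 h equivalent = 8.47 × 24/6 ≈ 33.88 kt.
34 kt ≥ 30 kt ⇒ rapid intensification.

34 kt, yes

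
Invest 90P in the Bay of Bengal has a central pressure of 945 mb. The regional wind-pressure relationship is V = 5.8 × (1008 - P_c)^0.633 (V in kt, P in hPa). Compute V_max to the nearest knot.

80 kt

ΔP = 1008 − 945 = 63 mb.
63^0.633 ≈ 13.772.
V ≈ 5.8 × 13.772 ≈ 79.9 kt.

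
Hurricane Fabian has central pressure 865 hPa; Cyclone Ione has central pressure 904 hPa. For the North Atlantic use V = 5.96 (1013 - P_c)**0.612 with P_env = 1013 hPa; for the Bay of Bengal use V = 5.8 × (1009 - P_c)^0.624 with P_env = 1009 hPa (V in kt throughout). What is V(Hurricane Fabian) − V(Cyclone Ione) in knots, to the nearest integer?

21 kt

Hurricane Fabian: ΔP = 148; V ≈ 5.96 × 148^0.612 ≈ 126.90 kt.
Cyclone Ione: ΔP = 105; V ≈ 5.8 × 105^0.624 ≈ 105.84 kt.
Difference ≈ 126.90 − 105.84 = 21.06 → 21 kt.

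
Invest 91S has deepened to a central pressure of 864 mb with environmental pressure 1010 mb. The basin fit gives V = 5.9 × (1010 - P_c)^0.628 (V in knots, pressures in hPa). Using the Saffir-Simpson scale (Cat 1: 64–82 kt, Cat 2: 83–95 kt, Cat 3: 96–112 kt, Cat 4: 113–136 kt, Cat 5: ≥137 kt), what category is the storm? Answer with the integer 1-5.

4

ΔP = 1010 − 864 = 146 mb.
V ≈ 5.9 × 146^0.628 = 5.9 × 22.87 ≈ 135 kt.
135 kt falls in the Category 4 band.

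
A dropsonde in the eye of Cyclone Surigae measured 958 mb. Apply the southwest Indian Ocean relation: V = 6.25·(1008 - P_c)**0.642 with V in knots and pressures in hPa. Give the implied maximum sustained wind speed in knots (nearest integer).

ΔP = 1008 − 958 = 50 mb.
50^0.642 ≈ 12.324.
V ≈ 6.25 × 12.324 ≈ 77.0 kt.

77 kt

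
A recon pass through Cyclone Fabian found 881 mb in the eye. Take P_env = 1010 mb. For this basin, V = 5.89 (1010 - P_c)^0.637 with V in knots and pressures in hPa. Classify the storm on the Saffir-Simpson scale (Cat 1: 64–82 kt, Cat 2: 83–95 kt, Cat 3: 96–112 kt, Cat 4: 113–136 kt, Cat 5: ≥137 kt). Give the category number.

ΔP = 1010 − 881 = 129 mb.
V ≈ 5.89 × 129^0.637 = 5.89 × 22.10 ≈ 130 kt.
130 kt falls in the Category 4 band.

4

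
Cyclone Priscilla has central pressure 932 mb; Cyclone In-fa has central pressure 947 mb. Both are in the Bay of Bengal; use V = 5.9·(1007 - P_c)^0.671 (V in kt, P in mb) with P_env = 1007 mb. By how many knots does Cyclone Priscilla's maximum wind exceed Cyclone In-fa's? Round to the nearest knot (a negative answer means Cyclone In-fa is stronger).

Cyclone Priscilla: ΔP = 75; V ≈ 5.9 × 75^0.671 ≈ 106.91 kt.
Cyclone In-fa: ΔP = 60; V ≈ 5.9 × 60^0.671 ≈ 92.04 kt.
Difference ≈ 106.91 − 92.04 = 14.87 → 15 kt.

15 kt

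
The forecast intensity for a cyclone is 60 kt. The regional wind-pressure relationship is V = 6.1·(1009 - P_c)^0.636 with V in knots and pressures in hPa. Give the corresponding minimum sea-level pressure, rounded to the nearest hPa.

973 hPa

ΔP = (V / 6.1)^(1/0.636) = (60/6.1)^1.572.
60/6.1 = 9.836; 9.836^1.572 ≈ 36.39 hPa.
P_c = 1009 − 36.39 = 972.61 ≈ 973 hPa.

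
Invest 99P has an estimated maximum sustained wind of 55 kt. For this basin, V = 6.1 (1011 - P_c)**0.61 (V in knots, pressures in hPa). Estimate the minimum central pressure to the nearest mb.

ΔP = (V / 6.1)^(1/0.61) = (55/6.1)^1.639.
55/6.1 = 9.016; 9.016^1.639 ≈ 36.78 mb.
P_c = 1011 − 36.78 = 974.22 ≈ 974 mb.

974 mb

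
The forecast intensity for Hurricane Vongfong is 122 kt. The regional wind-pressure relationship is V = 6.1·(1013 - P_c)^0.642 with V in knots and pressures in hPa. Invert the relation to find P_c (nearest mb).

ΔP = (V / 6.1)^(1/0.642) = (122/6.1)^1.558.
122/6.1 = 20.000; 20.000^1.558 ≈ 106.30 mb.
P_c = 1013 − 106.30 = 906.70 ≈ 907 mb.

907 mb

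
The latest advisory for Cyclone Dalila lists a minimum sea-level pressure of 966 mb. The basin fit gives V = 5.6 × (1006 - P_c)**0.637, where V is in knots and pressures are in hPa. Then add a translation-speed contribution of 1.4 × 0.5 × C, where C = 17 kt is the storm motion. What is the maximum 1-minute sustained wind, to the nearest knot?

ΔP = 1006 − 966 = 40 mb.
40^0.637 ≈ 10.484.
V ≈ 5.6 × 10.484 ≈ 58.7 kt.
Translation term: 1.4 × 0.5 × 17 = 11.9 kt.
Corrected V ≈ 70.6 kt → 71 kt.

71 kt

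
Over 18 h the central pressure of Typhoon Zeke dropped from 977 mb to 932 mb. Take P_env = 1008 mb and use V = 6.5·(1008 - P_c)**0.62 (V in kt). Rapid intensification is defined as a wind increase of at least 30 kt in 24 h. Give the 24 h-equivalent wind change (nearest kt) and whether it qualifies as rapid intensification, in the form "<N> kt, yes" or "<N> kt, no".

V₁: ΔP = 31, V ≈ 6.5 × 31^0.62 ≈ 54.65 kt.
V₂: ΔP = 76, V ≈ 6.5 × 76^0.62 ≈ 95.28 kt.
ΔV over 18 h = 40.63 kt → 24 h equivalent = 40.63 × 24/18 ≈ 54.17 kt.
54 kt ≥ 30 kt ⇒ rapid intensification.

54 kt, yes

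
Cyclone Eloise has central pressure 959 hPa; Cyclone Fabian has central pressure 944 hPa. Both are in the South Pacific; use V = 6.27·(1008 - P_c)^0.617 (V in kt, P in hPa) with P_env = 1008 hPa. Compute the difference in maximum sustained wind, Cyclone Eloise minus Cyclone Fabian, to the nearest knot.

Cyclone Eloise: ΔP = 49; V ≈ 6.27 × 49^0.617 ≈ 69.20 kt.
Cyclone Fabian: ΔP = 64; V ≈ 6.27 × 64^0.617 ≈ 81.60 kt.
Difference ≈ 69.20 − 81.60 = -12.40 → -12 kt.

-12 kt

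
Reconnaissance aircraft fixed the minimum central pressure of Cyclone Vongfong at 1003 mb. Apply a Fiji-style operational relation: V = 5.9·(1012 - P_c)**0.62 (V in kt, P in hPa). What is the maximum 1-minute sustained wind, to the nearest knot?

23 kt

ΔP = 1012 − 1003 = 9 mb.
9^0.62 ≈ 3.905.
V ≈ 5.9 × 3.905 ≈ 23.0 kt.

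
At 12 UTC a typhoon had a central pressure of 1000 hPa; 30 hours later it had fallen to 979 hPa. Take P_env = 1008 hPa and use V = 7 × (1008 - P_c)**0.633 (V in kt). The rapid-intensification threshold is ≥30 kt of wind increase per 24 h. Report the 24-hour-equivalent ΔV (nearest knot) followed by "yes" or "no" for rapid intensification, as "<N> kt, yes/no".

V₁: ΔP = 8, V ≈ 7 × 8^0.633 ≈ 26.11 kt.
V₂: ΔP = 29, V ≈ 7 × 29^0.633 ≈ 58.99 kt.
ΔV over 30 h = 32.88 kt → 24 h equivalent = 32.88 × 24/30 ≈ 26.30 kt.
26 kt < 30 kt ⇒ not rapid intensification.

26 kt, no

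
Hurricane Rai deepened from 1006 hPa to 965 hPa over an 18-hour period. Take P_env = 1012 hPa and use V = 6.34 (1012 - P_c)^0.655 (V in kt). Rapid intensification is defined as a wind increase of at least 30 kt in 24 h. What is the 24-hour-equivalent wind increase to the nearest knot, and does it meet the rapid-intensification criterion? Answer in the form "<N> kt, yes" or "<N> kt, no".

V₁: ΔP = 6, V ≈ 6.34 × 6^0.655 ≈ 20.50 kt.
V₂: ΔP = 47, V ≈ 6.34 × 47^0.655 ≈ 78.94 kt.
ΔV over 18 h = 58.44 kt → 24 h equivalent = 58.44 × 24/18 ≈ 77.92 kt.
78 kt ≥ 30 kt ⇒ rapid intensification.

78 kt, yes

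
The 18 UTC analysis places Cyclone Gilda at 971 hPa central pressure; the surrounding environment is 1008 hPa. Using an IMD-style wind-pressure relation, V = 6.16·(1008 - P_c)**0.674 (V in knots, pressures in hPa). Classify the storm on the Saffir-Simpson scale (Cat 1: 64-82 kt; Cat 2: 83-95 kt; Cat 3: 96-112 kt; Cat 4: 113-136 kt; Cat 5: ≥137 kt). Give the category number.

1

ΔP = 1008 − 971 = 37 hPa.
V ≈ 6.16 × 37^0.674 = 6.16 × 11.40 ≈ 70 kt.
70 kt falls in the Category 1 band.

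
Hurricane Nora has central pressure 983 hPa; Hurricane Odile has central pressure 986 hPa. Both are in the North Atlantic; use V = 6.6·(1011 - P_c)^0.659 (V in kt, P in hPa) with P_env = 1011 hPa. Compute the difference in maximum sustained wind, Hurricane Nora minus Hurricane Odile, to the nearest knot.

4 kt

Hurricane Nora: ΔP = 28; V ≈ 6.6 × 28^0.659 ≈ 59.32 kt.
Hurricane Odile: ΔP = 25; V ≈ 6.6 × 25^0.659 ≈ 55.05 kt.
Difference ≈ 59.32 − 55.05 = 4.27 → 4 kt.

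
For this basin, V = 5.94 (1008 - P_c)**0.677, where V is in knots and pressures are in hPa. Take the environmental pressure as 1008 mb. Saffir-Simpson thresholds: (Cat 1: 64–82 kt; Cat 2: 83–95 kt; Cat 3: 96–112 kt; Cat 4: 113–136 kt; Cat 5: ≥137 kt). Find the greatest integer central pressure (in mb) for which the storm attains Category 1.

974 mb

Category 1 begins at V = 64 kt.
Required ΔP = (64/5.94)^(1/0.677) = 10.774^1.477 ≈ 33.49 mb.
P_c ≤ 1008 − 33.49 = 974.51, so the highest integer P_c is 974 mb.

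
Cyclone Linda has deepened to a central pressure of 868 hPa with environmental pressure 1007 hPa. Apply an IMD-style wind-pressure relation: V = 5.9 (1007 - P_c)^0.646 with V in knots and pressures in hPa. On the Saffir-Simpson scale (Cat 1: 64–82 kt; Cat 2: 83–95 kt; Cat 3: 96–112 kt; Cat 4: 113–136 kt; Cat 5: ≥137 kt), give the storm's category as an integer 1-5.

ΔP = 1007 − 868 = 139 hPa.
V ≈ 5.9 × 139^0.646 = 5.9 × 24.23 ≈ 143 kt.
143 kt falls in the Category 5 band.

5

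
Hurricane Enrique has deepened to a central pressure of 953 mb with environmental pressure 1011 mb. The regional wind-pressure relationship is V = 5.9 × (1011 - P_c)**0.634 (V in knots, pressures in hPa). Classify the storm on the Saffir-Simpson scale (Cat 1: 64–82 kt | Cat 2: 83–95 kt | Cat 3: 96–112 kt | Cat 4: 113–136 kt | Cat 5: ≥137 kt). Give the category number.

ΔP = 1011 − 953 = 58 mb.
V ≈ 5.9 × 58^0.634 = 5.9 × 13.12 ≈ 77 kt.
77 kt falls in the Category 1 band.

1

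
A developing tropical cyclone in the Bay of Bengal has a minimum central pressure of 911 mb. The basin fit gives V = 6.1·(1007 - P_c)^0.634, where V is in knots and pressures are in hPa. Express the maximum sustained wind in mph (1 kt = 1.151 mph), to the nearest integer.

127 mph

ΔP = 1007 − 911 = 96 mb.
V ≈ 6.1 × 96^0.634 = 6.1 × 18.062 ≈ 110.177 kt.
110.177 × 1.151 ≈ 126.81 mph → 127 mph.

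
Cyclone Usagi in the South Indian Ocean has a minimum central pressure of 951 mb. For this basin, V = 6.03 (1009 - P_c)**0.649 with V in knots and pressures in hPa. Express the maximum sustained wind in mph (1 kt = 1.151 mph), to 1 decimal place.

ΔP = 1009 − 951 = 58 mb.
V ≈ 6.03 × 58^0.649 = 6.03 × 13.946 ≈ 84.097 kt.
84.097 × 1.151 ≈ 96.80 mph → 96.8 mph.

96.8 mph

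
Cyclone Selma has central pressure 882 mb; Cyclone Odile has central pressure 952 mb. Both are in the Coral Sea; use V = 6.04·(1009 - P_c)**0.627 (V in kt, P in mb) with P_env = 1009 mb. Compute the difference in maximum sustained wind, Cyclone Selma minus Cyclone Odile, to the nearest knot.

50 kt

Cyclone Selma: ΔP = 127; V ≈ 6.04 × 127^0.627 ≈ 125.93 kt.
Cyclone Odile: ΔP = 57; V ≈ 6.04 × 57^0.627 ≈ 76.20 kt.
Difference ≈ 125.93 − 76.20 = 49.73 → 50 kt.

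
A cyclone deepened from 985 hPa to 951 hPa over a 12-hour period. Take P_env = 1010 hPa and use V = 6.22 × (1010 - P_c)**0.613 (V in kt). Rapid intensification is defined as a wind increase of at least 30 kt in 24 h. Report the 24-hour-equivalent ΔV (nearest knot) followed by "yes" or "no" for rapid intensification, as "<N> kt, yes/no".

62 kt, yes

V₁: ΔP = 25, V ≈ 6.22 × 25^0.613 ≈ 44.74 kt.
V₂: ΔP = 59, V ≈ 6.22 × 59^0.613 ≈ 75.74 kt.
ΔV over 12 h = 31.00 kt → 24 h equivalent = 31.00 × 24/12 ≈ 62.00 kt.
62 kt ≥ 30 kt ⇒ rapid intensification.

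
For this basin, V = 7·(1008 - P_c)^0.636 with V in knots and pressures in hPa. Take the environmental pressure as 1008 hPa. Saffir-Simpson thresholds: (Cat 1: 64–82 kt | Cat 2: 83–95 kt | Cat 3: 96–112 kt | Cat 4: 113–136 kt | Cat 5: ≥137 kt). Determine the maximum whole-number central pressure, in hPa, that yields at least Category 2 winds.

959 hPa

Category 2 begins at V = 83 kt.
Required ΔP = (83/7)^(1/0.636) = 11.857^1.572 ≈ 48.83 hPa.
P_c ≤ 1008 − 48.83 = 959.17, so the highest integer P_c is 959 hPa.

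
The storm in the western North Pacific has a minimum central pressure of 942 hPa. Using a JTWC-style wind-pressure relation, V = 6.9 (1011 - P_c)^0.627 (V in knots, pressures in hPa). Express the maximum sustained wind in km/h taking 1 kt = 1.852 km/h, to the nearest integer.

ΔP = 1011 − 942 = 69 hPa.
V ≈ 6.9 × 69^0.627 = 6.9 × 14.222 ≈ 98.131 kt.
98.131 × 1.852 ≈ 181.74 km/h → 182 km/h.

182 km/h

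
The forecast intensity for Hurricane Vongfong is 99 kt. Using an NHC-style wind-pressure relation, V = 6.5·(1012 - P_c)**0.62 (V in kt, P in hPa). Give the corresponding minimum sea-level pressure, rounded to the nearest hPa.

ΔP = (V / 6.5)^(1/0.62) = (99/6.5)^1.613.
99/6.5 = 15.231; 15.231^1.613 ≈ 80.84 hPa.
P_c = 1012 − 80.84 = 931.16 ≈ 931 hPa.

931 hPa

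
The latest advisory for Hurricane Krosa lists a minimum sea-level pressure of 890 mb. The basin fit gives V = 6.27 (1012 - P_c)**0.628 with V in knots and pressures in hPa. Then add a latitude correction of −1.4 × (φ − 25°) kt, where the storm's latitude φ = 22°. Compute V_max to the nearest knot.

132 kt

ΔP = 1012 − 890 = 122 mb.
122^0.628 ≈ 20.428.
V ≈ 6.27 × 20.428 ≈ 128.1 kt.
Latitude correction: −1.4 × (22 − 25) = 4.2 kt.
Corrected V ≈ 132.3 kt → 132 kt.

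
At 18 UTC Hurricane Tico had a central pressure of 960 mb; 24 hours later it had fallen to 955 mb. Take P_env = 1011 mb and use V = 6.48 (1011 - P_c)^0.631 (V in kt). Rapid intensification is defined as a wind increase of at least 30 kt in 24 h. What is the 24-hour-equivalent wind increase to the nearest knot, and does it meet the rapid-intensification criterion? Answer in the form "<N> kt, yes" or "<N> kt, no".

V₁: ΔP = 51, V ≈ 6.48 × 51^0.631 ≈ 77.46 kt.
V₂: ΔP = 56, V ≈ 6.48 × 56^0.631 ≈ 82.16 kt.
ΔV over 24 h = 4.70 kt → 24 h equivalent = 4.70 × 24/24 ≈ 4.70 kt.
5 kt < 30 kt ⇒ not rapid intensification.

5 kt, no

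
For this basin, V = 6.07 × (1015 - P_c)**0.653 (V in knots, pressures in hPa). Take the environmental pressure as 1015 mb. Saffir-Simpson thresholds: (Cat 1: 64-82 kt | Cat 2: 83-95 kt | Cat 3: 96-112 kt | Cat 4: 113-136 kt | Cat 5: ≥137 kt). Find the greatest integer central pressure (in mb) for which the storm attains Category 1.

Category 1 begins at V = 64 kt.
Required ΔP = (64/6.07)^(1/0.653) = 10.544^1.531 ≈ 36.86 mb.
P_c ≤ 1015 − 36.86 = 978.14, so the highest integer P_c is 978 mb.

978 mb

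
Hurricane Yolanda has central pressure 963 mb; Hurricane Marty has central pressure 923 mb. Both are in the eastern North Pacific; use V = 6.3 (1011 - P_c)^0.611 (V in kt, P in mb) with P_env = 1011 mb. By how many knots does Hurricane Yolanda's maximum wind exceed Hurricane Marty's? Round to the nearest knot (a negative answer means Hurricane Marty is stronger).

-30 kt

Hurricane Yolanda: ΔP = 48; V ≈ 6.3 × 48^0.611 ≈ 67.08 kt.
Hurricane Marty: ΔP = 88; V ≈ 6.3 × 88^0.611 ≈ 97.14 kt.
Difference ≈ 67.08 − 97.14 = -30.06 → -30 kt.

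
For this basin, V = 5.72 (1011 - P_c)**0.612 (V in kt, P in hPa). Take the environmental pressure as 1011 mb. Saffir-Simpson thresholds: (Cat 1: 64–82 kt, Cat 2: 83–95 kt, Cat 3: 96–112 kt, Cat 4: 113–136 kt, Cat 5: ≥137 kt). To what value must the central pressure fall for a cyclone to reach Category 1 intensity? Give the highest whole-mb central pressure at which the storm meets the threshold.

Category 1 begins at V = 64 kt.
Required ΔP = (64/5.72)^(1/0.612) = 11.189^1.634 ≈ 51.72 mb.
P_c ≤ 1011 − 51.72 = 959.28, so the highest integer P_c is 959 mb.

959 mb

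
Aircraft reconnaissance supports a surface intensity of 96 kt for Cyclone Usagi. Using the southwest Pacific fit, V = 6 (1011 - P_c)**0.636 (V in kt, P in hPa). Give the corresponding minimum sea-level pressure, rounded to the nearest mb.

933 mb

ΔP = (V / 6)^(1/0.636) = (96/6)^1.572.
96/6 = 16.000; 16.000^1.572 ≈ 78.21 mb.
P_c = 1011 − 78.21 = 932.79 ≈ 933 mb.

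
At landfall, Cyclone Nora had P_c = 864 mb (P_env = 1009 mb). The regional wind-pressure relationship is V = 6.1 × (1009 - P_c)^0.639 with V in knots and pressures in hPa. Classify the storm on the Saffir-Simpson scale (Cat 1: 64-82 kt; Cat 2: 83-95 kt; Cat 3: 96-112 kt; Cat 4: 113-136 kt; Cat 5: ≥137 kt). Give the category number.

5

ΔP = 1009 − 864 = 145 mb.
V ≈ 6.1 × 145^0.639 = 6.1 × 24.05 ≈ 147 kt.
147 kt falls in the Category 5 band.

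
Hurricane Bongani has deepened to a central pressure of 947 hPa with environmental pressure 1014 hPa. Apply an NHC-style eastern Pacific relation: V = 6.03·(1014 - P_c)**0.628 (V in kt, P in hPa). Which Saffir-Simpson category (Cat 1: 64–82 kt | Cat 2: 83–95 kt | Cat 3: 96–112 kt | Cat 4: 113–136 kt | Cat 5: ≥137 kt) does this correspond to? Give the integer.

ΔP = 1014 − 947 = 67 hPa.
V ≈ 6.03 × 67^0.628 = 6.03 × 14.02 ≈ 85 kt.
85 kt falls in the Category 2 band.

2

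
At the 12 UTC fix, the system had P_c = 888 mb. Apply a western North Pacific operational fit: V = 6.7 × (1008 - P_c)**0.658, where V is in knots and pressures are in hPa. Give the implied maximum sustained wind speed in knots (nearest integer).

156 kt

ΔP = 1008 − 888 = 120 mb.
120^0.658 ≈ 23.340.
V ≈ 6.7 × 23.340 ≈ 156.4 kt.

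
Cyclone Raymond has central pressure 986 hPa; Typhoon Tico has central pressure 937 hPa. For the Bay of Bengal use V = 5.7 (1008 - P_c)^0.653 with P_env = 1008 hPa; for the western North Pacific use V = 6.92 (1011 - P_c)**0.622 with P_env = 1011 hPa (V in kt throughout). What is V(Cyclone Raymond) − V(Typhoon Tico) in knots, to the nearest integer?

Cyclone Raymond: ΔP = 22; V ≈ 5.7 × 22^0.653 ≈ 42.90 kt.
Typhoon Tico: ΔP = 74; V ≈ 6.92 × 74^0.622 ≈ 100.64 kt.
Difference ≈ 42.90 − 100.64 = -57.74 → -58 kt.

-58 kt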